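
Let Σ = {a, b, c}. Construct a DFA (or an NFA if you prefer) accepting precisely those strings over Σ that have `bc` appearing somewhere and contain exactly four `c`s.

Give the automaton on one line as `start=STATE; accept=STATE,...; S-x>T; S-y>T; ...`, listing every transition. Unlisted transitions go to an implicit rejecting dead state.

start=S0; accept=S12; S0-a>S0; S0-b>S1; S0-c>S2; S1-a>S0; S1-b>S1; S1-c>S3; S2-a>S2; S2-b>S4; S2-c>S5; S3-a>S3; S3-b>S3; S3-c>S6; S4-a>S2; S4-b>S4; S4-c>S6; S5-a>S5; S5-b>S7; S5-c>S8; S6-a>S6; S6-b>S6; S6-c>S9; S7-a>S5; S7-b>S7; S7-c>S9; S8-a>S8; S8-b>S10; S8-c>S11; S9-a>S9; S9-b>S9; S9-c>S12; S10-a>S8; S10-b>S10; S10-c>S12; S11-a>S11; S11-b>S13; S11-c>S14; S12-a>S12; S12-b>S12; S12-c>S15; S13-a>S11; S13-b>S13; S13-c>S15; S14-a>S14; S14-b>S16; S14-c>S14; S15-a>S15; S15-b>S15; S15-c>S15; S16-a>S14; S16-b>S16; S16-c>S15

Handle the two conditions separately and then intersect. The first has 3 states tracking whether and how much of `bc` has been seen; the second has 6 states tracking the count of `c`s, saturating at 5. A product state is a pair (one from each), accepting exactly when both do.
With 17 states:
          a    b    c  
>  S0     S0   S1   S2 
   S1     S0   S1   S3 
   S2     S2   S4   S5 
   S3     S3   S3   S6 
   S4     S2   S4   S6 
   S5     S5   S7   S8 
   S6     S6   S6   S9 
   S7     S5   S7   S9 
   S8     S8  S10  S11 
   S9     S9   S9  S12 
   S10    S8  S10  S12 
   S11   S11  S13  S14 
 * S12   S12  S12  S15 
   S13   S11  S13  S15 
   S14   S14  S16  S14 
   S15   S15  S15  S15 
   S16   S14  S16  S15 
(> = start, * = accepting)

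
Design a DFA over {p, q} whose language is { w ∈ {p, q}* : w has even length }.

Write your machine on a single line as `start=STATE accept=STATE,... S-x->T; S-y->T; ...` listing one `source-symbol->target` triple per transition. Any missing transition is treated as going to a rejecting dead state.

start=s0; accept=s0; s0-p->s1; s0-q->s1; s1-p->s0; s1-q->s0

Count input length modulo 2: every symbol advances one step around the cycle s0 → s1 → s0. Accept at s0.
With 2 states:
        p   q  
>* s0   s1  s1 
   s1   s0  s0 
(> = start, * = accepting)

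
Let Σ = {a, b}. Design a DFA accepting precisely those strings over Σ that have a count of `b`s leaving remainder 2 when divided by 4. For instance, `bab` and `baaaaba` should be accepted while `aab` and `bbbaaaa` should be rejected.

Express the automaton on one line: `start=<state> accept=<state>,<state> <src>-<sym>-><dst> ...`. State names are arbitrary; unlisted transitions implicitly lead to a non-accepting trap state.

The only thing that matters is how many `b`s have appeared, reduced mod 4. Use one state per residue: q0 for 0, …, q3 for 3. Reading `b` moves to the next residue; anything else stays put. q2 is accepting.
A 4-state machine:
        a   b  
>  q0   q0  q1 
   q1   q1  q2 
 * q2   q2  q3 
   q3   q3  q0 
(> = start, * = accepting)

start=q0 accept=q2 q0-a->q0 q0-b->q1 q1-a->q1 q1-b->q2 q2-a->q2 q2-b->q3 q3-a->q3 q3-b->q0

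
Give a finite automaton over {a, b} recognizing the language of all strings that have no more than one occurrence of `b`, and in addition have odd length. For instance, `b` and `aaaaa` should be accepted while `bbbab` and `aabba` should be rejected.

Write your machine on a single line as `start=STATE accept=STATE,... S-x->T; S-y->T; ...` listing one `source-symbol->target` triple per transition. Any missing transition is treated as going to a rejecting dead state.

start=q0; accept=q1,q2; q0-a->q1; q0-b->q2; q1-a->q0; q1-b->q3; q2-a->q3; q2-b->q4; q3-a->q2; q3-b->q4; q4-a->q4; q4-b->q4

Run two small machines in parallel and take their product. The first has 3 states tracking the count of `b`s, saturating at 2; the second has 2 states tracking the input length modulo 2. A product state is a pair (one from each), accepting exactly when both do. Minimizing collapses redundant product states.
A 5-state machine:
        a   b  
>  q0   q1  q2 
 * q1   q0  q3 
 * q2   q3  q4 
   q3   q2  q4 
   q4   q4  q4 
(> = start, * = accepting)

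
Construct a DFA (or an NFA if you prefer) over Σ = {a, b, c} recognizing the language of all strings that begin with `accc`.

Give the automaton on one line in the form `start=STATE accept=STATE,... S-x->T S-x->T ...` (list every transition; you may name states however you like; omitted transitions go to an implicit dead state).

Walk along `accc` while the input agrees: from s0 take `a` to s1, and so on. Any deviation drops to the rejecting sink s5. Once s4 is reached the prefix is confirmed and every continuation is accepted.
        a   b   c  
>  s0   s1  s5  s5 
   s1   s5  s5  s2 
   s2   s5  s5  s3 
   s3   s5  s5  s4 
 * s4   s4  s4  s4 
   s5   s5  s5  s5 
(> = start, * = accepting)

start=s0 accept=s4 s0-a->s1 s0-b->s5 s0-c->s5 s1-a->s5 s1-b->s5 s1-c->s2 s2-a->s5 s2-b->s5 s2-c->s3 s3-a->s5 s3-b->s5 s3-c->s4 s4-a->s4 s4-b->s4 s4-c->s4 s5-a->s5 s5-b->s5 s5-c->s5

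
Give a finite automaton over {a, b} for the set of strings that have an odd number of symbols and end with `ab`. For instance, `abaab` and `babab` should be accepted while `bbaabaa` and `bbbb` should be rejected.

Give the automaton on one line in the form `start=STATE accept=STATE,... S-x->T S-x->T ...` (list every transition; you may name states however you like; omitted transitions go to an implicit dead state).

start=s0 accept=s5 s0-a->s1 s0-b->s2 s1-a->s3 s1-b->s4 s2-a->s3 s2-b->s0 s3-a->s1 s3-b->s5 s4-a->s1 s4-b->s2 s5-a->s3 s5-b->s0

Build one automaton per condition and run them in lockstep. One (2 states) tracks the input length modulo 2; the other (3 states) tracks how much of the suffix `ab` has currently been matched. Each combined state is a pair, one component from each; accept when both components accept.
        a   b  
>  s0   s1  s2 
   s1   s3  s4 
   s2   s3  s0 
   s3   s1  s5 
   s4   s1  s2 
 * s5   s3  s0 
(> = start, * = accepting)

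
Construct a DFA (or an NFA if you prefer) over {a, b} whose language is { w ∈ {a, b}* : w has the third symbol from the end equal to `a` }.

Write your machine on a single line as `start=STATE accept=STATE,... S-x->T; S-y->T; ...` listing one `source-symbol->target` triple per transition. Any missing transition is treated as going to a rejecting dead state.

start=q0; accept=q7,q8,q9,q10; q0-a->q1; q0-b->q2; q1-a->q3; q1-b->q4; q2-a->q5; q2-b->q6; q3-a->q7; q3-b->q8; q4-a->q9; q4-b->q10; q5-a->q11; q5-b->q12; q6-a->q13; q6-b->q14; q7-a->q7; q7-b->q8; q8-a->q9; q8-b->q10; q9-a->q11; q9-b->q12; q10-a->q13; q10-b->q14; q11-a->q7; q11-b->q8; q12-a->q9; q12-b->q10; q13-a->q11; q13-b->q12; q14-a->q13; q14-b->q14

A DFA must remember the last 3 symbols (since which symbol is third-to-last isn't known until the input ends). Use one state per possible window of the last ≤3 symbols; accept from those whose window starts with `a`.
          a    b  
>  q0     q1   q2 
   q1     q3   q4 
   q2     q5   q6 
   q3     q7   q8 
   q4     q9  q10 
   q5    q11  q12 
   q6    q13  q14 
 * q7     q7   q8 
 * q8     q9  q10 
 * q9    q11  q12 
 * q10   q13  q14 
   q11    q7   q8 
   q12    q9  q10 
   q13   q11  q12 
   q14   q13  q14 
(> = start, * = accepting)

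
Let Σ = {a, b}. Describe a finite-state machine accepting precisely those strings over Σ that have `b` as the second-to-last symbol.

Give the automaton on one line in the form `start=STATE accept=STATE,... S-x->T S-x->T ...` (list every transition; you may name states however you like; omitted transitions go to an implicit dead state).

Because acceptance depends on a position counted from the end, the machine has to buffer the most recent 2 symbols. Make each state the string of the last up-to-2 symbols read; on input `x` shift the window left and append `x`. Accept when the buffered window has length 2 and begins with `b`.
        a   b  
>  q0   q1  q2 
   q1   q3  q4 
   q2   q5  q6 
   q3   q3  q4 
   q4   q5  q6 
 * q5   q3  q4 
 * q6   q5  q6 
(> = start, * = accepting)

start=q0 accept=q5,q6 q0-a->q1 q0-b->q2 q1-a->q3 q1-b->q4 q2-a->q5 q2-b->q6 q3-a->q3 q3-b->q4 q4-a->q5 q4-b->q6 q5-a->q3 q5-b->q4 q6-a->q5 q6-b->q6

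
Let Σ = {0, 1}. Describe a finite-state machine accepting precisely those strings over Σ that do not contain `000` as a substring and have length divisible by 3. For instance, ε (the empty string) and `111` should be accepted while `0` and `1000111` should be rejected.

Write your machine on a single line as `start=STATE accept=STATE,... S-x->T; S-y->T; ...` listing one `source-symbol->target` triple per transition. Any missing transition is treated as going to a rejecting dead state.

start=q0; accept=q0,q7,q8; q0-0->q1; q0-1->q2; q1-0->q3; q1-1->q4; q2-0->q5; q2-1->q4; q3-0->q6; q3-1->q0; q4-0->q7; q4-1->q0; q5-0->q8; q5-1->q0; q6-0->q6; q6-1->q6; q7-0->q9; q7-1->q2; q8-0->q6; q8-1->q2; q9-0->q6; q9-1->q4

Handle the two conditions separately and then intersect. One (4 states) tracks partial matches of the forbidden pattern `000`; the other (3 states) tracks the input length modulo 3. Each combined state is a pair, one component from each; accept when both components accept. After merging equivalent states the machine shrinks.
10 states suffice.
        0   1  
>* q0   q1  q2 
   q1   q3  q4 
   q2   q5  q4 
   q3   q6  q0 
   q4   q7  q0 
   q5   q8  q0 
   q6   q6  q6 
 * q7   q9  q2 
 * q8   q6  q2 
   q9   q6  q4 
(> = start, * = accepting)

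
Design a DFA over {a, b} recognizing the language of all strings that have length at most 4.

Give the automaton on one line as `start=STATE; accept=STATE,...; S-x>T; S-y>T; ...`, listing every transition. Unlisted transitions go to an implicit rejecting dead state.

start=q0; accept=q0,q1,q2,q3,q4; q0-a>q1; q0-b>q1; q1-a>q2; q1-b>q2; q2-a>q3; q2-b>q3; q3-a>q4; q3-b>q4; q4-a>q5; q4-b>q5; q5-a>q5; q5-b>q5

Count input length up to 5: every symbol moves from q0 toward q5, which means 'more than 4' and absorbs. Accept from {q0, q1, q2, q3, q4}.
        a   b  
>* q0   q1  q1 
 * q1   q2  q2 
 * q2   q3  q3 
 * q3   q4  q4 
 * q4   q5  q5 
   q5   q5  q5 
(> = start, * = accepting)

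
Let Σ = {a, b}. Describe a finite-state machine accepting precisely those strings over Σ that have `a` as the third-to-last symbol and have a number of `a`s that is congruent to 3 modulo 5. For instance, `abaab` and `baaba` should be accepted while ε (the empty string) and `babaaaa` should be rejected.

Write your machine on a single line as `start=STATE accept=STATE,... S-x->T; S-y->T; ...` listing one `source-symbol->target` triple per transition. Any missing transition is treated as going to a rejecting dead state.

start=S0; accept=S4,S8,S9,S12; S0-a->S1; S0-b->S0; S1-a->S2; S1-b->S3; S2-a->S4; S2-b->S5; S3-a->S6; S3-b->S3; S4-a->S7; S4-b->S8; S5-a->S9; S5-b->S10; S6-a->S11; S6-b->S5; S7-a->S0; S7-b->S7; S8-a->S7; S8-b->S12; S9-a->S7; S9-b->S13; S10-a->S14; S10-b->S10; S11-a->S7; S11-b->S8; S12-a->S7; S12-b->S15; S13-a->S7; S13-b->S12; S14-a->S7; S14-b->S13; S15-a->S7; S15-b->S15

Run two small machines in parallel and take their product. The first has 15 states tracking the last 3 symbols read; the second has 5 states tracking the count of `a`s modulo 5. A product state is a pair (one from each), accepting exactly when both do. Minimizing collapses redundant product states.
16 states suffice.
          a    b  
>  S0     S1   S0 
   S1     S2   S3 
   S2     S4   S5 
   S3     S6   S3 
 * S4     S7   S8 
   S5     S9  S10 
   S6    S11   S5 
   S7     S0   S7 
 * S8     S7  S12 
 * S9     S7  S13 
   S10   S14  S10 
   S11    S7   S8 
 * S12    S7  S15 
   S13    S7  S12 
   S14    S7  S13 
   S15    S7  S15 
(> = start, * = accepting)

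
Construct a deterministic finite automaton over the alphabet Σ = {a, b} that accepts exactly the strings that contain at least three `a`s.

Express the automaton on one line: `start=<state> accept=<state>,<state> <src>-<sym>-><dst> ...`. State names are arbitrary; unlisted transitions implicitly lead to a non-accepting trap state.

Count `a`s, saturating at 4: states S0 through S3 mean 0 through 3 `a`s seen; S4 means more than 3. Each `a` increments (capped at S4); other symbols loop. Accept from {S3, S4}.
        a   b  
>  S0   S1  S0 
   S1   S2  S1 
   S2   S3  S2 
 * S3   S4  S3 
 * S4   S4  S4 
(> = start, * = accepting)

start=S0 accept=S3,S4 S0-a->S1 S0-b->S0 S1-a->S2 S1-b->S1 S2-a->S3 S2-b->S2 S3-a->S4 S3-b->S3 S4-a->S4 S4-b->S4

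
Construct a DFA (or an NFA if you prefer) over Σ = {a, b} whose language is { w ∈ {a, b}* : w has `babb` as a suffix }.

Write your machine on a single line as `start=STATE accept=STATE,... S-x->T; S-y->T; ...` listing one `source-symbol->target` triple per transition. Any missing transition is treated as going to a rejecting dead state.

Let each state record the length of the longest suffix of the input read so far that is also a prefix of `babb`. q1 means the last symbol is `b`; q2 means the last 2 symbols are `ba`; q3 means the last 3 symbols are `bab`; q4 means the last 4 symbols are `babb`. Accept only at q4, where the string currently ends in `babb`.
5 states suffice.
        a   b  
>  q0   q0  q1 
   q1   q2  q1 
   q2   q0  q3 
   q3   q2  q4 
 * q4   q2  q1 
(> = start, * = accepting)

start=q0; accept=q4; q0-a->q0; q0-b->q1; q1-a->q2; q1-b->q1; q2-a->q0; q2-b->q3; q3-a->q2; q3-b->q4; q4-a->q2; q4-b->q1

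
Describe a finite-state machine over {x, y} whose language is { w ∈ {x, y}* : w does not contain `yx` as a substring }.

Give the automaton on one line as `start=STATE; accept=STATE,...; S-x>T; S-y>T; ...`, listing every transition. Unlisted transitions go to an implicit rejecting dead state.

This is the complement of 'contains `yx`'. Use the same substring-matching states — s0 through s2 holding how much of `yx` has just been matched — but flip the accepting set: everything except the trap s2 accepts.
3 states suffice.
        x   y  
>* s0   s0  s1 
 * s1   s2  s1 
   s2   s2  s2 
(> = start, * = accepting)

start=s0; accept=s0,s1; s0-x>s0; s0-y>s1; s1-x>s2; s1-y>s1; s2-x>s2; s2-y>s2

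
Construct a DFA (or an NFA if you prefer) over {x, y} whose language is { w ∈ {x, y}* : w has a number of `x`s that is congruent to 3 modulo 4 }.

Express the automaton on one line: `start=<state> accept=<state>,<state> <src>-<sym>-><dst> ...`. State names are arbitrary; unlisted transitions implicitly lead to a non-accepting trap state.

start=s0 accept=s3 s0-x->s1 s0-y->s0 s1-x->s2 s1-y->s1 s2-x->s3 s2-y->s2 s3-x->s0 s3-y->s3

Keep the running count of `x`s modulo 4: each `x` advances along the cycle s0 → s1 → s2 → s3 → s0 while other symbols loop. Accept at s3.
A 4-state machine:
        x   y  
>  s0   s1  s0 
   s1   s2  s1 
   s2   s3  s2 
 * s3   s0  s3 
(> = start, * = accepting)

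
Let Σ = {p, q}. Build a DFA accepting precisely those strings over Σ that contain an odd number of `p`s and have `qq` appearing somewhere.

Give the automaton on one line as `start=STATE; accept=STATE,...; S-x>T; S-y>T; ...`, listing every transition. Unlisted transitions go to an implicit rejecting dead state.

Build one automaton per condition and run them in lockstep. The first has 2 states tracking the count of `p`s modulo 2; the second has 3 states tracking whether and how much of `qq` has been seen. A product state is a pair (one from each), accepting exactly when both do.
       p  q 
>  A   B  C 
   B   A  D 
   C   B  E 
   D   A  F 
   E   F  E 
 * F   E  F 
(> = start, * = accepting)

start=A; accept=F; A-p>B; A-q>C; B-p>A; B-q>D; C-p>B; C-q>E; D-p>A; D-q>F; E-p>F; E-q>E; F-p>E; F-q>F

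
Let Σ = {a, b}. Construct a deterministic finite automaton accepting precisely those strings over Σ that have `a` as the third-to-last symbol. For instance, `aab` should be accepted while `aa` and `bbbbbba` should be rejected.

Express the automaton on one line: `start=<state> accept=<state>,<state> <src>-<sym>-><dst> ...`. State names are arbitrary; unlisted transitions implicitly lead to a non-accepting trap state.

A DFA must remember the last 3 symbols (since which symbol is third-to-last isn't known until the input ends). Use one state per possible window of the last ≤3 symbols; accept from those whose window starts with `a`.
A 15-state machine:
          a    b  
>  q0     q1   q2 
   q1     q3   q4 
   q2     q5   q6 
   q3     q7   q8 
   q4     q9  q10 
   q5    q11  q12 
   q6    q13  q14 
 * q7     q7   q8 
 * q8     q9  q10 
 * q9    q11  q12 
 * q10   q13  q14 
   q11    q7   q8 
   q12    q9  q10 
   q13   q11  q12 
   q14   q13  q14 
(> = start, * = accepting)

start=q0 accept=q7,q8,q9,q10 q0-a->q1 q0-b->q2 q1-a->q3 q1-b->q4 q2-a->q5 q2-b->q6 q3-a->q7 q3-b->q8 q4-a->q9 q4-b->q10 q5-a->q11 q5-b->q12 q6-a->q13 q6-b->q14 q7-a->q7 q7-b->q8 q8-a->q9 q8-b->q10 q9-a->q11 q9-b->q12 q10-a->q13 q10-b->q14 q11-a->q7 q11-b->q8 q12-a->q9 q12-b->q10 q13-a->q11 q13-b->q12 q14-a->q13 q14-b->q14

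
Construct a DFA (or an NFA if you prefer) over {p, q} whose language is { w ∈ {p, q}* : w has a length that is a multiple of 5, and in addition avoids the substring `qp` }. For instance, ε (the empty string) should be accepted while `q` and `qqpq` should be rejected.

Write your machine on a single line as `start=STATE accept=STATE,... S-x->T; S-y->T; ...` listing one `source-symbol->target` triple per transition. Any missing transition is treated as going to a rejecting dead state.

Handle the two conditions separately and then intersect. One (5 states) tracks the input length modulo 5; the other (3 states) tracks partial matches of the forbidden pattern `qp`. Each combined state is a pair, one component from each; accept when both components accept. Minimizing collapses redundant product states.
          p    q  
>* S0     S1   S2 
   S1     S3   S4 
   S2     S5   S4 
   S3     S6   S7 
   S4     S5   S7 
   S5     S5   S5 
   S6     S8   S9 
   S7     S5   S9 
   S8     S0  S10 
   S9     S5  S10 
 * S10    S5   S2 
(> = start, * = accepting)

start=S0; accept=S0,S10; S0-p->S1; S0-q->S2; S1-p->S3; S1-q->S4; S2-p->S5; S2-q->S4; S3-p->S6; S3-q->S7; S4-p->S5; S4-q->S7; S5-p->S5; S5-q->S5; S6-p->S8; S6-q->S9; S7-p->S5; S7-q->S9; S8-p->S0; S8-q->S10; S9-p->S5; S9-q->S10; S10-p->S5; S10-q->S2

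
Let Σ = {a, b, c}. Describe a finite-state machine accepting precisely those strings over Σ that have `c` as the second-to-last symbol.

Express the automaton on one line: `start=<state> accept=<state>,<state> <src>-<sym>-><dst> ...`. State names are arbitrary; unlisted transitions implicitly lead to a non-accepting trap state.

A DFA must remember the last 2 symbols (since which symbol is second-to-last isn't known until the input ends). Use one state per possible window of the last ≤2 symbols; accept from those whose window starts with `c`.
13 states suffice.
          a    b    c  
>  S0     S1   S2   S3 
   S1     S4   S5   S6 
   S2     S7   S8   S9 
   S3    S10  S11  S12 
   S4     S4   S5   S6 
   S5     S7   S8   S9 
   S6    S10  S11  S12 
   S7     S4   S5   S6 
   S8     S7   S8   S9 
   S9    S10  S11  S12 
 * S10    S4   S5   S6 
 * S11    S7   S8   S9 
 * S12   S10  S11  S12 
(> = start, * = accepting)

start=S0 accept=S10,S11,S12 S0-a->S1 S0-b->S2 S0-c->S3 S1-a->S4 S1-b->S5 S1-c->S6 S2-a->S7 S2-b->S8 S2-c->S9 S3-a->S10 S3-b->S11 S3-c->S12 S4-a->S4 S4-b->S5 S4-c->S6 S5-a->S7 S5-b->S8 S5-c->S9 S6-a->S10 S6-b->S11 S6-c->S12 S7-a->S4 S7-b->S5 S7-c->S6 S8-a->S7 S8-b->S8 S8-c->S9 S9-a->S10 S9-b->S11 S9-c->S12 S10-a->S4 S10-b->S5 S10-c->S6 S11-a->S7 S11-b->S8 S11-c->S9 S12-a->S10 S12-b->S11 S12-c->S12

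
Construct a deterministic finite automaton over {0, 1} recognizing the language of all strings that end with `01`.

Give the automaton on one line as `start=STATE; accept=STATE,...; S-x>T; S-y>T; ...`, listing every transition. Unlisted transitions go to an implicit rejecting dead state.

Let each state record the length of the longest suffix of the input read so far that is also a prefix of `01`. B means the last symbol is `0`; C means the last 2 symbols are `01`. Accept only at C, where the string currently ends in `01`.
       0  1 
>  A   B  A 
   B   B  C 
 * C   B  A 
(> = start, * = accepting)

start=A; accept=C; A-0>B; A-1>A; B-0>B; B-1>C; C-0>B; C-1>A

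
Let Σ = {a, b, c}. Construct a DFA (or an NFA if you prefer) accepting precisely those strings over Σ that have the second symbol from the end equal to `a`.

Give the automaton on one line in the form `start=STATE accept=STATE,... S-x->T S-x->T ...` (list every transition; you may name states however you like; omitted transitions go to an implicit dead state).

A DFA must remember the last 2 symbols (since which symbol is second-to-last isn't known until the input ends). Use one state per possible window of the last ≤2 symbols; accept from those whose window starts with `a`.
13 states suffice.
          a    b    c  
>  q0     q1   q2   q3 
   q1     q4   q5   q6 
   q2     q7   q8   q9 
   q3    q10  q11  q12 
 * q4     q4   q5   q6 
 * q5     q7   q8   q9 
 * q6    q10  q11  q12 
   q7     q4   q5   q6 
   q8     q7   q8   q9 
   q9    q10  q11  q12 
   q10    q4   q5   q6 
   q11    q7   q8   q9 
   q12   q10  q11  q12 
(> = start, * = accepting)

start=q0 accept=q4,q5,q6 q0-a->q1 q0-b->q2 q0-c->q3 q1-a->q4 q1-b->q5 q1-c->q6 q2-a->q7 q2-b->q8 q2-c->q9 q3-a->q10 q3-b->q11 q3-c->q12 q4-a->q4 q4-b->q5 q4-c->q6 q5-a->q7 q5-b->q8 q5-c->q9 q6-a->q10 q6-b->q11 q6-c->q12 q7-a->q4 q7-b->q5 q7-c->q6 q8-a->q7 q8-b->q8 q8-c->q9 q9-a->q10 q9-b->q11 q9-c->q12 q10-a->q4 q10-b->q5 q10-c->q6 q11-a->q7 q11-b->q8 q11-c->q9 q12-a->q10 q12-b->q11 q12-c->q12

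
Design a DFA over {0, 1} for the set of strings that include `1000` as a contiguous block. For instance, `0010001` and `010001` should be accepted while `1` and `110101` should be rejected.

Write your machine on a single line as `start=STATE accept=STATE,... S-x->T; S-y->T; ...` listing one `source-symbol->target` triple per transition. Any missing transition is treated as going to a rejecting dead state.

States S0..S3 record the length of the longest prefix of `1000` that matches the current input suffix. Reaching S4 means `1000` has been seen, and we stay there forever. Accept from S4.
        0   1  
>  S0   S0  S1 
   S1   S2  S1 
   S2   S3  S1 
   S3   S4  S1 
 * S4   S4  S4 
(> = start, * = accepting)

start=S0; accept=S4; S0-0->S0; S0-1->S1; S1-0->S2; S1-1->S1; S2-0->S3; S2-1->S1; S3-0->S4; S3-1->S1; S4-0->S4; S4-1->S4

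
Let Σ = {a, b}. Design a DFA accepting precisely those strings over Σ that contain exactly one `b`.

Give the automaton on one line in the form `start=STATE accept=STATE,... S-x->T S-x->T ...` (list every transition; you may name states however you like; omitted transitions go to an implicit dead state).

start=q0 accept=q1 q0-a->q0 q0-b->q1 q1-a->q1 q1-b->q2 q2-a->q2 q2-b->q2

Only the number of `b`s matters, and only up to 2. Make a chain q0 → q1 → q2 advanced by each `b` (with q2 absorbing); every other symbol self-loops. The accepting set is {q1}.
A 3-state machine:
        a   b  
>  q0   q0  q1 
 * q1   q1  q2 
   q2   q2  q2 
(> = start, * = accepting)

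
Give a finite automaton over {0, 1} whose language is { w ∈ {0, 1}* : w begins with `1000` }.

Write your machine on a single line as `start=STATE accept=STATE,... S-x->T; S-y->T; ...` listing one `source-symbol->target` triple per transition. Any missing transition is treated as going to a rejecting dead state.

Walk along `1000` while the input agrees: from q0 take `1` to q1, and so on. Any deviation drops to the rejecting sink q5. Once q4 is reached the prefix is confirmed and every continuation is accepted.
With 6 states:
        0   1  
>  q0   q5  q1 
   q1   q2  q5 
   q2   q3  q5 
   q3   q4  q5 
 * q4   q4  q4 
   q5   q5  q5 
(> = start, * = accepting)

start=q0; accept=q4; q0-0->q5; q0-1->q1; q1-0->q2; q1-1->q5; q2-0->q3; q2-1->q5; q3-0->q4; q3-1->q5; q4-0->q4; q4-1->q4; q5-0->q5; q5-1->q5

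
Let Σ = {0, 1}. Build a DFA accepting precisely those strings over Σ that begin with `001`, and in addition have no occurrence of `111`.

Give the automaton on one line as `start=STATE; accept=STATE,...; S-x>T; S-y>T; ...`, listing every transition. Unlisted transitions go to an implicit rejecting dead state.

start=s0; accept=s4,s5,s6; s0-0>s1; s0-1>s2; s1-0>s3; s1-1>s2; s2-0>s2; s2-1>s2; s3-0>s2; s3-1>s4; s4-0>s5; s4-1>s6; s5-0>s5; s5-1>s4; s6-0>s5; s6-1>s2

Handle the two conditions separately and then intersect. The first has 5 states tracking whether the input so far still matches the prefix `001`; the second has 4 states tracking partial matches of the forbidden pattern `111`. A product state is a pair (one from each), accepting exactly when both do. After merging equivalent states the machine shrinks.
With 7 states:
        0   1  
>  s0   s1  s2 
   s1   s3  s2 
   s2   s2  s2 
   s3   s2  s4 
 * s4   s5  s6 
 * s5   s5  s4 
 * s6   s5  s2 
(> = start, * = accepting)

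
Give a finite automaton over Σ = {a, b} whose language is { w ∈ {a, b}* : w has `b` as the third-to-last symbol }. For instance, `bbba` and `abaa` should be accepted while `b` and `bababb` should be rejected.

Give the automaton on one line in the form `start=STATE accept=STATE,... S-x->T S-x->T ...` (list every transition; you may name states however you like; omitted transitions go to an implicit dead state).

start=q0 accept=q11,q12,q13,q14 q0-a->q1 q0-b->q2 q1-a->q3 q1-b->q4 q2-a->q5 q2-b->q6 q3-a->q7 q3-b->q8 q4-a->q9 q4-b->q10 q5-a->q11 q5-b->q12 q6-a->q13 q6-b->q14 q7-a->q7 q7-b->q8 q8-a->q9 q8-b->q10 q9-a->q11 q9-b->q12 q10-a->q13 q10-b->q14 q11-a->q7 q11-b->q8 q12-a->q9 q12-b->q10 q13-a->q11 q13-b->q12 q14-a->q13 q14-b->q14

Because acceptance depends on a position counted from the end, the machine has to buffer the most recent 3 symbols. Make each state the string of the last up-to-3 symbols read; on input `x` shift the window left and append `x`. Accept when the buffered window has length 3 and begins with `b`.
A 15-state machine:
          a    b  
>  q0     q1   q2 
   q1     q3   q4 
   q2     q5   q6 
   q3     q7   q8 
   q4     q9  q10 
   q5    q11  q12 
   q6    q13  q14 
   q7     q7   q8 
   q8     q9  q10 
   q9    q11  q12 
   q10   q13  q14 
 * q11    q7   q8 
 * q12    q9  q10 
 * q13   q11  q12 
 * q14   q13  q14 
(> = start, * = accepting)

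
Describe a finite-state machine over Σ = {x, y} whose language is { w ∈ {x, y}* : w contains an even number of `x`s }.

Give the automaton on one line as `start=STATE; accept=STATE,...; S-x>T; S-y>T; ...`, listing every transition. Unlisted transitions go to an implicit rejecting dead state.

start=q0; accept=q0; q0-x>q1; q0-y>q0; q1-x>q0; q1-y>q1

Keep the running count of `x`s modulo 2: each `x` advances along the cycle q0 → q1 → q0 while other symbols loop. Accept at q0.
A 2-state machine:
        x   y  
>* q0   q1  q0 
   q1   q0  q1 
(> = start, * = accepting)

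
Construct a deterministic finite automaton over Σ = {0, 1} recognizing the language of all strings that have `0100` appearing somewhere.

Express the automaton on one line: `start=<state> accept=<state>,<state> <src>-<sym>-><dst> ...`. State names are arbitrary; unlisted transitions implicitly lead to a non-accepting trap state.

Track how much of `0100` has been matched so far: state q0 is no progress, q4 is the absorbing accept state reached once `0100` has occurred. Intermediate states record partial matches; on a mismatch, fall back to the longest reusable overlap.
A 5-state machine:
        0   1  
>  q0   q1  q0 
   q1   q1  q2 
   q2   q3  q0 
   q3   q4  q2 
 * q4   q4  q4 
(> = start, * = accepting)

start=q0 accept=q4 q0-0->q1 q0-1->q0 q1-0->q1 q1-1->q2 q2-0->q3 q2-1->q0 q3-0->q4 q3-1->q2 q4-0->q4 q4-1->q4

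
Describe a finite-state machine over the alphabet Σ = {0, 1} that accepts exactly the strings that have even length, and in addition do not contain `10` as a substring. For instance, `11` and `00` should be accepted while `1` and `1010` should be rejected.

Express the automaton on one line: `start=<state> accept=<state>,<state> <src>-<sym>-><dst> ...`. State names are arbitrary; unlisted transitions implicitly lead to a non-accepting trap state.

start=s0 accept=s0,s3 s0-0->s1 s0-1->s2 s1-0->s0 s1-1->s3 s2-0->s4 s2-1->s3 s3-0->s4 s3-1->s2 s4-0->s4 s4-1->s4

Handle the two conditions separately and then intersect. The first has 2 states tracking the input length modulo 2; the second has 3 states tracking partial matches of the forbidden pattern `10`. A product state is a pair (one from each), accepting exactly when both do. After merging equivalent states the machine shrinks.
5 states suffice.
        0   1  
>* s0   s1  s2 
   s1   s0  s3 
   s2   s4  s3 
 * s3   s4  s2 
   s4   s4  s4 
(> = start, * = accepting)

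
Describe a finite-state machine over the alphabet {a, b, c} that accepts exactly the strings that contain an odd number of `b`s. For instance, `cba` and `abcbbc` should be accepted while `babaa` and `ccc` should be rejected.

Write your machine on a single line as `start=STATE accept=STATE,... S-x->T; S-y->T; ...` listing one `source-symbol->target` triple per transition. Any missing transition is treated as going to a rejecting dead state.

The only thing that matters is how many `b`s have appeared, reduced mod 2. Use one state per residue: q0 for 0, …, q1 for 1. Reading `b` moves to the next residue; anything else stays put. q1 is accepting.
With 2 states:
        a   b   c  
>  q0   q0  q1  q0 
 * q1   q1  q0  q1 
(> = start, * = accepting)

start=q0; accept=q1; q0-a->q0; q0-b->q1; q0-c->q0; q1-a->q1; q1-b->q0; q1-c->q1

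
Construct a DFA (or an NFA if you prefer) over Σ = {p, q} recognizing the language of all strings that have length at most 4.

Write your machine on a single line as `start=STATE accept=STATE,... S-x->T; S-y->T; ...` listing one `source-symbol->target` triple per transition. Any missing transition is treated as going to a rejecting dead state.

Count input length up to 5: every symbol moves from S0 toward S5, which means 'more than 4' and absorbs. Accept from {S0, S1, S2, S3, S4}.
A 6-state machine:
        p   q  
>* S0   S1  S1 
 * S1   S2  S2 
 * S2   S3  S3 
 * S3   S4  S4 
 * S4   S5  S5 
   S5   S5  S5 
(> = start, * = accepting)

start=S0; accept=S0,S1,S2,S3,S4; S0-p->S1; S0-q->S1; S1-p->S2; S1-q->S2; S2-p->S3; S2-q->S3; S3-p->S4; S3-q->S4; S4-p->S5; S4-q->S5; S5-p->S5; S5-q->S5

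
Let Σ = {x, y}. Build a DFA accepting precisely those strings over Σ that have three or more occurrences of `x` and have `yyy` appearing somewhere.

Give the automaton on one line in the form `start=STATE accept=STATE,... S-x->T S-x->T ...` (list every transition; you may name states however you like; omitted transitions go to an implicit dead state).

Handle the two conditions separately and then intersect. The first has 5 states tracking the count of `x`s, saturating at 4; the second has 4 states tracking whether and how much of `yyy` has been seen. A product state is a pair (one from each), accepting exactly when both do. Equivalent product states are then merged.
          x    y  
>  q0     q1   q2 
   q1     q3   q4 
   q2     q1   q5 
   q3     q6   q7 
   q4     q3   q8 
   q5     q1   q9 
   q6     q6  q10 
   q7     q6  q11 
   q8     q3  q12 
   q9    q12   q9 
   q10    q6  q13 
   q11    q6  q14 
   q12   q14  q12 
   q13    q6  q15 
   q14   q15  q14 
 * q15   q15  q15 
(> = start, * = accepting)

start=q0 accept=q15 q0-x->q1 q0-y->q2 q1-x->q3 q1-y->q4 q2-x->q1 q2-y->q5 q3-x->q6 q3-y->q7 q4-x->q3 q4-y->q8 q5-x->q1 q5-y->q9 q6-x->q6 q6-y->q10 q7-x->q6 q7-y->q11 q8-x->q3 q8-y->q12 q9-x->q12 q9-y->q9 q10-x->q6 q10-y->q13 q11-x->q6 q11-y->q14 q12-x->q14 q12-y->q12 q13-x->q6 q13-y->q15 q14-x->q15 q14-y->q14 q15-x->q15 q15-y->q15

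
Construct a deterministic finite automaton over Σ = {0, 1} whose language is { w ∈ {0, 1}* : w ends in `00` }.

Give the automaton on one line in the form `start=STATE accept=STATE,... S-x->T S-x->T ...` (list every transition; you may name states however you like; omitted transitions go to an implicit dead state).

start=A accept=C A-0->B A-1->A B-0->C B-1->A C-0->C C-1->A

Remember how much of `00` the current input suffix matches. State A means no match yet; B means the last symbol is `0`; C means the last 2 symbols are `00`. Only C accepts. On a mismatch, fall back to the longest proper suffix that is still a prefix of `00`.
       0  1 
>  A   B  A 
   B   C  A 
 * C   C  A 
(> = start, * = accepting)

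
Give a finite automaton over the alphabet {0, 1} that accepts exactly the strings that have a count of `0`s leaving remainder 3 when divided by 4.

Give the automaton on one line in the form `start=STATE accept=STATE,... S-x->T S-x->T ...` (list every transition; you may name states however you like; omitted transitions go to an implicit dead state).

Keep the running count of `0`s modulo 4: each `0` advances along the cycle S0 → S1 → S2 → S3 → S0 while other symbols loop. Accept at S3.
A 4-state machine:
        0   1  
>  S0   S1  S0 
   S1   S2  S1 
   S2   S3  S2 
 * S3   S0  S3 
(> = start, * = accepting)

start=S0 accept=S3 S0-0->S1 S0-1->S0 S1-0->S2 S1-1->S1 S2-0->S3 S2-1->S2 S3-0->S0 S3-1->S3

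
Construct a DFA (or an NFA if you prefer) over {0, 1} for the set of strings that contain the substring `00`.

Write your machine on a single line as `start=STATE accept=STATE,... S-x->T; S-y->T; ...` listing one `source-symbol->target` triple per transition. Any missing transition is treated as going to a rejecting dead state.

Track how much of `00` has been matched so far: state A is no progress, C is the absorbing accept state reached once `00` has occurred. Intermediate states record partial matches; on a mismatch, fall back to the longest reusable overlap.
A 3-state machine:
       0  1 
>  A   B  A 
   B   C  A 
 * C   C  C 
(> = start, * = accepting)

start=A; accept=C; A-0->B; A-1->A; B-0->C; B-1->A; C-0->C; C-1->C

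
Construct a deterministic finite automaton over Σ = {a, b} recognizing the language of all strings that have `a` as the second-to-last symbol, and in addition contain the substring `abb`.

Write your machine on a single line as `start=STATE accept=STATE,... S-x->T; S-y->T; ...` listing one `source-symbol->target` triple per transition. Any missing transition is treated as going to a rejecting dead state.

start=q0; accept=q9,q10; q0-a->q1; q0-b->q2; q1-a->q3; q1-b->q4; q2-a->q5; q2-b->q6; q3-a->q3; q3-b->q4; q4-a->q5; q4-b->q7; q5-a->q3; q5-b->q4; q6-a->q5; q6-b->q6; q7-a->q8; q7-b->q7; q8-a->q9; q8-b->q10; q9-a->q9; q9-b->q10; q10-a->q8; q10-b->q7

Handle the two conditions separately and then intersect. One (7 states) tracks the last 2 symbols read; the other (4 states) tracks whether and how much of `abb` has been seen. Each combined state is a pair, one component from each; accept when both components accept.
11 states suffice.
          a    b  
>  q0     q1   q2 
   q1     q3   q4 
   q2     q5   q6 
   q3     q3   q4 
   q4     q5   q7 
   q5     q3   q4 
   q6     q5   q6 
   q7     q8   q7 
   q8     q9  q10 
 * q9     q9  q10 
 * q10    q8   q7 
(> = start, * = accepting)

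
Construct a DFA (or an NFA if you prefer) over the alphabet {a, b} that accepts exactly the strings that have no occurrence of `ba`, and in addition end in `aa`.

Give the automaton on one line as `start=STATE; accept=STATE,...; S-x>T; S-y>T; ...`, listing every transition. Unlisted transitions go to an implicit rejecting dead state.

start=s0; accept=s3; s0-a>s1; s0-b>s2; s1-a>s3; s1-b>s2; s2-a>s2; s2-b>s2; s3-a>s3; s3-b>s2

Build one automaton per condition and run them in lockstep. One (3 states) tracks partial matches of the forbidden pattern `ba`; the other (3 states) tracks how much of the suffix `aa` has currently been matched. Each combined state is a pair, one component from each; accept when both components accept. Minimizing collapses redundant product states.
        a   b  
>  s0   s1  s2 
   s1   s3  s2 
   s2   s2  s2 
 * s3   s3  s2 
(> = start, * = accepting)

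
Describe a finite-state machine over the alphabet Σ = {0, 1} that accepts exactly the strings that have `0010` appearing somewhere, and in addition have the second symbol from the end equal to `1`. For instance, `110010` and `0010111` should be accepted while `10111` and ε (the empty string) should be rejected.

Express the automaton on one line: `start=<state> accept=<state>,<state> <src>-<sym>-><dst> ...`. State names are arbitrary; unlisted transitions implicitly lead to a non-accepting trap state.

Build one automaton per condition and run them in lockstep. The first has 5 states tracking whether and how much of `0010` has been seen; the second has 7 states tracking the last 2 symbols read. A product state is a pair (one from each), accepting exactly when both do.
With 12 states:
          0    1  
>  s0     s1   s2 
   s1     s3   s4 
   s2     s5   s6 
   s3     s3   s7 
   s4     s5   s6 
   s5     s3   s4 
   s6     s5   s6 
   s7     s8   s6 
 * s8     s9  s10 
   s9     s9  s10 
   s10    s8  s11 
 * s11    s8  s11 
(> = start, * = accepting)

start=s0 accept=s8,s11 s0-0->s1 s0-1->s2 s1-0->s3 s1-1->s4 s2-0->s5 s2-1->s6 s3-0->s3 s3-1->s7 s4-0->s5 s4-1->s6 s5-0->s3 s5-1->s4 s6-0->s5 s6-1->s6 s7-0->s8 s7-1->s6 s8-0->s9 s8-1->s10 s9-0->s9 s9-1->s10 s10-0->s8 s10-1->s11 s11-0->s8 s11-1->s11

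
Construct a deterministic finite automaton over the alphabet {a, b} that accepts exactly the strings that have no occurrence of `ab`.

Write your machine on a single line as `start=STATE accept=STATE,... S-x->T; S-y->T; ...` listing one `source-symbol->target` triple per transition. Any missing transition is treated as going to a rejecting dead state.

start=S0; accept=S0,S1; S0-a->S1; S0-b->S0; S1-a->S1; S1-b->S2; S2-a->S2; S2-b->S2

Track partial matches of the forbidden pattern `ab`. State S2 is a dead state reached once `ab` has occurred; every other state accepts. S0 means no part of `ab` is currently matched.
        a   b  
>* S0   S1  S0 
 * S1   S1  S2 
   S2   S2  S2 
(> = start, * = accepting)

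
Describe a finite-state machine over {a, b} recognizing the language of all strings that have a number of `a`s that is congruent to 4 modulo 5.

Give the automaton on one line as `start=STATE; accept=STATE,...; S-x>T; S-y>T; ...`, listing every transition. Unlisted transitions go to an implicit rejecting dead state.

start=q0; accept=q4; q0-a>q1; q0-b>q0; q1-a>q2; q1-b>q1; q2-a>q3; q2-b>q2; q3-a>q4; q3-b>q3; q4-a>q0; q4-b>q4

The only thing that matters is how many `a`s have appeared, reduced mod 5. Use one state per residue: q0 for 0, …, q4 for 4. Reading `a` moves to the next residue; anything else stays put. q4 is accepting.
With 5 states:
        a   b  
>  q0   q1  q0 
   q1   q2  q1 
   q2   q3  q2 
   q3   q4  q3 
 * q4   q0  q4 
(> = start, * = accepting)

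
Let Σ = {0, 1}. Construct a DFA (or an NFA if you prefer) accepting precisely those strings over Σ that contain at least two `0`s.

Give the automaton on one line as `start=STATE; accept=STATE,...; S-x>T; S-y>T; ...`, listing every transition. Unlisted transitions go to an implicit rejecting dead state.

Count `0`s, saturating at 3: states q0 through q2 mean 0 through 2 `0`s seen; q3 means more than 2. Each `0` increments (capped at q3); other symbols loop. Accept from {q2, q3}.
        0   1  
>  q0   q1  q0 
   q1   q2  q1 
 * q2   q3  q2 
 * q3   q3  q3 
(> = start, * = accepting)

start=q0; accept=q2,q3; q0-0>q1; q0-1>q0; q1-0>q2; q1-1>q1; q2-0>q3; q2-1>q2; q3-0>q3; q3-1>q3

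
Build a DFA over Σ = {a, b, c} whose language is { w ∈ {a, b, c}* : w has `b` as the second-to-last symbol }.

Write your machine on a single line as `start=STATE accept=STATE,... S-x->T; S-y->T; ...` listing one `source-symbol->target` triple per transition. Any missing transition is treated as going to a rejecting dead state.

A DFA must remember the last 2 symbols (since which symbol is second-to-last isn't known until the input ends). Use one state per possible window of the last ≤2 symbols; accept from those whose window starts with `b`.
A 13-state machine:
          a    b    c  
>  q0     q1   q2   q3 
   q1     q4   q5   q6 
   q2     q7   q8   q9 
   q3    q10  q11  q12 
   q4     q4   q5   q6 
   q5     q7   q8   q9 
   q6    q10  q11  q12 
 * q7     q4   q5   q6 
 * q8     q7   q8   q9 
 * q9    q10  q11  q12 
   q10    q4   q5   q6 
   q11    q7   q8   q9 
   q12   q10  q11  q12 
(> = start, * = accepting)

start=q0; accept=q7,q8,q9; q0-a->q1; q0-b->q2; q0-c->q3; q1-a->q4; q1-b->q5; q1-c->q6; q2-a->q7; q2-b->q8; q2-c->q9; q3-a->q10; q3-b->q11; q3-c->q12; q4-a->q4; q4-b->q5; q4-c->q6; q5-a->q7; q5-b->q8; q5-c->q9; q6-a->q10; q6-b->q11; q6-c->q12; q7-a->q4; q7-b->q5; q7-c->q6; q8-a->q7; q8-b->q8; q8-c->q9; q9-a->q10; q9-b->q11; q9-c->q12; q10-a->q4; q10-b->q5; q10-c->q6; q11-a->q7; q11-b->q8; q11-c->q9; q12-a->q10; q12-b->q11; q12-c->q12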